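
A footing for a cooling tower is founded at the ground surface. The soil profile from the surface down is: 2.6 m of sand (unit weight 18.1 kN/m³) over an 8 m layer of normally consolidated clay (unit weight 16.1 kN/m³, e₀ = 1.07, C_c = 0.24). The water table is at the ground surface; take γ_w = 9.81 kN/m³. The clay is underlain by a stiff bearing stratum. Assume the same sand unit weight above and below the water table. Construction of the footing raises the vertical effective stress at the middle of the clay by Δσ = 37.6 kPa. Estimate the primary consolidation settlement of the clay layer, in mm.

Mid-depth of clay below the ground surface: z = 2.6 + 8/2 = 6.6 m.
Total vertical stress at mid-clay: σ_v = 18.1×2.6 + 16.1×4 = 111.46 kPa.
Pore pressure: u = 9.81×(6.6 − 0) = 64.746 kPa.
Initial effective stress: σ'_0 = σ_v − u = 111.46 − 64.746 = 46.714 kPa.
Final effective stress: σ'_f = σ'_0 + Δσ = 46.714 + 37.6 = 84.314 kPa.
Normally consolidated clay, so the full stress increment lies on the virgin compression line:
S_c = C_c·H/(1+e₀)·log₁₀(σ'_f/σ'_0) = 0.24×8/(1+1.07)×log₁₀(84.314/46.714)
    = 0.92754 × 0.25645 = 0.2379 m

S_c ≈ 238 mm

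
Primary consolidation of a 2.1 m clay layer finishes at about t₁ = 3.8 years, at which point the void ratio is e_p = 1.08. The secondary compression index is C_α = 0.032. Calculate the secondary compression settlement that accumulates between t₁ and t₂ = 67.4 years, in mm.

Secondary compression: S_s = C_α·H/(1+e_p)·log₁₀(t₂/t₁)
S_s = 0.032×2.1/(1+1.08)×log₁₀(67.4/3.8)
    = 0.03231 × 1.249 = 0.04035 m

S_s ≈ 40.3 mm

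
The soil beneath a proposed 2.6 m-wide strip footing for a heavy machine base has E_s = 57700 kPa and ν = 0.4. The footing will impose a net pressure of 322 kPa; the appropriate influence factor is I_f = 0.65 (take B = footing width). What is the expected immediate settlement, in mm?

S_e ≈ 7.92 mm

Immediate (elastic) settlement: S_e = q·B·(1−ν²)/E_s · I_f.
S_e = 322 × 2.6 × (1 − 0.4²) / 57700 × 0.65
    = 322 × 2.6 × 0.84 / 57700 × 0.65
    = 0.007922 m = 7.922 mm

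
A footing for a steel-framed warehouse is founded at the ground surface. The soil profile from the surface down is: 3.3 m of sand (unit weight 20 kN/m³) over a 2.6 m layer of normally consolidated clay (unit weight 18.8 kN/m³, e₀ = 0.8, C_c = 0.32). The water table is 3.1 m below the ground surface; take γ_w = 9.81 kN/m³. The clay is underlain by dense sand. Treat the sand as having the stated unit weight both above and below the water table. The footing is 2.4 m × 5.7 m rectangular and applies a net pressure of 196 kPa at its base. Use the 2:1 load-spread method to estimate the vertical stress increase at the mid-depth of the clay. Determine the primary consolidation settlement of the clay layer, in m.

Mid-depth of clay below the ground surface: z = 3.3 + 2.6/2 = 4.6 m.
Total vertical stress at mid-clay: σ_v = 20×3.3 + 18.8×1.3 = 90.44 kPa.
Pore pressure: u = 9.81×(4.6 − 3.1) = 14.715 kPa.
Initial effective stress: σ'_0 = σ_v − u = 90.44 − 14.715 = 75.725 kPa.
Stress increase at mid-clay by the 2:1 spreading method:
Δσ = qBL/((B+z)(L+z)) = 196×2.4×5.7/((2.4+4.6)(5.7+4.6)) = 37.188 kPa
Final effective stress: σ'_f = σ'_0 + Δσ = 75.725 + 37.188 = 112.91 kPa.
Normally consolidated clay, so the full stress increment lies on the virgin compression line:
S_c = C_c·H/(1+e₀)·log₁₀(σ'_f/σ'_0) = 0.32×2.6/(1+0.8)×log₁₀(112.91/75.725)
    = 0.46222 × 0.17349 = 0.08019 m

S_c ≈ 0.0802 m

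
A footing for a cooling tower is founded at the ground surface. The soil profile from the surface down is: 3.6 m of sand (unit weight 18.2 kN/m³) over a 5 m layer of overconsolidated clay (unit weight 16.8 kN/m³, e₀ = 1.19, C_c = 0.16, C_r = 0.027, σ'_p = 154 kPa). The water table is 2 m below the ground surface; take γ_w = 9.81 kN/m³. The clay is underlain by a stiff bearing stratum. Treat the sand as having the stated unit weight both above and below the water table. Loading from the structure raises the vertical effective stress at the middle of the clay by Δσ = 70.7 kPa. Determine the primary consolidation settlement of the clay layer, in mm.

S_c ≈ 19.2 mm

Mid-depth of clay below the ground surface: z = 3.6 + 5/2 = 6.1 m.
Total vertical stress at mid-clay: σ_v = 18.2×3.6 + 16.8×2.5 = 107.52 kPa.
Pore pressure: u = 9.81×(6.1 − 2) = 40.221 kPa.
Initial effective stress: σ'_0 = σ_v − u = 107.52 − 40.221 = 67.299 kPa.
Final effective stress: σ'_f = 67.299 + 70.7 = 138 kPa.
σ'_f = 138 ≤ σ'_p = 154 kPa, so the clay remains overconsolidated and only the recompression index applies:
S_c = C_r·H/(1+e₀)·log₁₀(σ'_f/σ'_0) = 0.027×5/2.19×log₁₀(138/67.299)
    = 0.061644 × 0.31187 = 0.01922 m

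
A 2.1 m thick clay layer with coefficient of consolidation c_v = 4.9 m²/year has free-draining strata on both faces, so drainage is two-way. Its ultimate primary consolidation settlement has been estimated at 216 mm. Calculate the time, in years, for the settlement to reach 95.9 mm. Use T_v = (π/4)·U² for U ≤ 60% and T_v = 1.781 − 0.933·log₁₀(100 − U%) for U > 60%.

Drainage path length: H_d = H/2 = 1.05 m (double drainage).
U = S(t)/S_ult = 95.9/216 = 0.444.
U ≤ 60%: T_v = (π/4)·U² = (π/4)×0.44398² = 0.15482.
t = T_v·H_d²/c_v = 0.15482×1.05²/4.9 = 0.03483 years.

t ≈ 0.0348 years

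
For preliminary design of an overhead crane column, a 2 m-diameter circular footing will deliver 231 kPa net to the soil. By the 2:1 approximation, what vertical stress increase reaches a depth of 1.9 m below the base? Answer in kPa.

By the 2:1 method the load spreads at 1 horizontal : 2 vertical, so at depth z the loaded area has grown by z in each plan dimension:
Δσ ≈ qD²/(D+z)² = 231×2²/(2+1.9)² = 60.75 kPa

Δσ_z ≈ 60.8 kPa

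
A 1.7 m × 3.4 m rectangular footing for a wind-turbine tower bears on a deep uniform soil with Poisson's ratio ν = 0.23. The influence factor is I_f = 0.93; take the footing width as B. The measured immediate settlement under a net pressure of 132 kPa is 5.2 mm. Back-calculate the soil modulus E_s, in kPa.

S_e = q·B·(1−ν²)/E_s · I_f  ⇒  E_s = q·B·(1−ν²)·I_f / S_e.
E_s = 132 × 1.7 × 0.9471 × 0.93 / 0.0052 = 38010 kPa

E_s ≈ 38000 kPa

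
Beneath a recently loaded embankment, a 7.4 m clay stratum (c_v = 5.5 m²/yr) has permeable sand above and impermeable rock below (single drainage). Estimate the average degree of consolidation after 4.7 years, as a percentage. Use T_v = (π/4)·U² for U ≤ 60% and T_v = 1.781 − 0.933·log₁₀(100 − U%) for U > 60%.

Drainage path length: H_d = H = 7.4 m (single drainage).
T_v = c_v·t/H_d² = 5.5×4.7/7.4² = 0.47206.
T_v = 0.47206 corresponds to the U > 60% branch:
U = 1 − 10^((1.781 − T_v)/0.933)/100 = 0.7471

U ≈ 74.7 %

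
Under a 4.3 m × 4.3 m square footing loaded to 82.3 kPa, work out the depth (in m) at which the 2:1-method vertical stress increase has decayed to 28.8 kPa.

z ≈ 2.97 m

2:1 spreading — at depth z the loaded area has grown by z in each plan dimension:
qB²/(B+z)² = Δσ_z ⇒ z = B(√(q/Δσ_z) − 1) = 4.3×(√(82.3/28.8) − 1) = 2.969 m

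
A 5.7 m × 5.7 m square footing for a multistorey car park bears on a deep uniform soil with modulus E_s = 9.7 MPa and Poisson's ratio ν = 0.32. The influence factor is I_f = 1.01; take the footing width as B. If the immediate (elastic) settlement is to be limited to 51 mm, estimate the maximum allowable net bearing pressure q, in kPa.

E_s = 9.7 MPa = 9700 kPa.
S_e = q·B·(1−ν²)/E_s · I_f  ⇒  q = S_e·E_s / (B·(1−ν²)·I_f).
q = 0.051 × 9700 / (5.7 × 0.8976 × 1.01) = 95.73 kPa

q ≈ 95.7 kPa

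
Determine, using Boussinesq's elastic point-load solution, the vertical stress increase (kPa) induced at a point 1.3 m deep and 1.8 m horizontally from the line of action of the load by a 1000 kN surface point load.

Δσ_z ≈ 19.4 kPa

Boussinesq vertical stress below a point load on an elastic half-space:
Δσ_z = 3P/(2πz²) · [1 + (r/z)²]^(−5/2)
r/z = 1.8/1.3 = 1.3846; [1+(r/z)²]^(−5/2) = 0.068802.
Δσ_z = 3×1000/(2π×1.3²) × 0.068802 = 282.52 × 0.068802 = 19.44 kPa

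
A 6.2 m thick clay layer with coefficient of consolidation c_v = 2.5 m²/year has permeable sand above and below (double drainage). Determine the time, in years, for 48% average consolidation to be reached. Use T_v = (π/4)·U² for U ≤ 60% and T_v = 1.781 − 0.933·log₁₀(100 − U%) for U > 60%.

t ≈ 0.696 years

Drainage path length: H_d = H/2 = 3.1 m (double drainage).
U ≤ 60%: T_v = (π/4)·U² = (π/4)×0.48² = 0.18096.
t = T_v·H_d²/c_v = 0.18096×3.1²/2.5 = 0.6956 years.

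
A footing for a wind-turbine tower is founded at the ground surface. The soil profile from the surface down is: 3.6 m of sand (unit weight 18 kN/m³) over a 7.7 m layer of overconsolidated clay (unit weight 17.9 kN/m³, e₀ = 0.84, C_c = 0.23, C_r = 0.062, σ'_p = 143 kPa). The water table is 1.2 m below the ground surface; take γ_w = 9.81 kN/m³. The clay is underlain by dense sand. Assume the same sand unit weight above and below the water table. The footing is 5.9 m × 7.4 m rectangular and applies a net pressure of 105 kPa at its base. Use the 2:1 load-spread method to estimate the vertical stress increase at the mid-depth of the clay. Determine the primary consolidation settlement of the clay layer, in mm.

Mid-depth of clay below the ground surface: z = 3.6 + 7.7/2 = 7.45 m.
Total vertical stress at mid-clay: σ_v = 18×3.6 + 17.9×3.85 = 133.71 kPa.
Pore pressure: u = 9.81×(7.45 − 1.2) = 61.312 kPa.
Initial effective stress: σ'_0 = σ_v − u = 133.71 − 61.312 = 72.398 kPa.
Stress increase at mid-clay by the 2:1 spreading method:
Δσ = qBL/((B+z)(L+z)) = 105×5.9×7.4/((5.9+7.45)(7.4+7.45)) = 23.124 kPa
Final effective stress: σ'_f = 72.398 + 23.124 = 95.522 kPa.
σ'_f = 95.522 ≤ σ'_p = 143 kPa, so the clay remains overconsolidated and only the recompression index applies:
S_c = C_r·H/(1+e₀)·log₁₀(σ'_f/σ'_0) = 0.062×7.7/1.84×log₁₀(95.522/72.398)
    = 0.25946 × 0.12038 = 0.03123 m

S_c ≈ 31.2 mm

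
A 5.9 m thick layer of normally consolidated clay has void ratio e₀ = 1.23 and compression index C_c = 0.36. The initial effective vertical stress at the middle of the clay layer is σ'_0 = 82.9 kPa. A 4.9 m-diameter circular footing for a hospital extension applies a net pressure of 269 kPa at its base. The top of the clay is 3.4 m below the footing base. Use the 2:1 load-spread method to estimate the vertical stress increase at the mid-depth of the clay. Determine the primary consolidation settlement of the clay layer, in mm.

S_c ≈ 198 mm

Mid-depth of clay below the footing base: z = 3.4 + 5.9/2 = 6.35 m.
Stress increase at mid-clay by the 2:1 spreading method:
Δσ ≈ qD²/(D+z)² = 269×4.9²/(4.9+6.35)² = 51.032 kPa
Final effective stress: σ'_f = σ'_0 + Δσ = 82.9 + 51.032 = 133.93 kPa.
Normally consolidated clay, so the full stress increment lies on the virgin compression line:
S_c = C_c·H/(1+e₀)·log₁₀(σ'_f/σ'_0) = 0.36×5.9/(1+1.23)×log₁₀(133.93/82.9)
    = 0.95247 × 0.20832 = 0.1984 m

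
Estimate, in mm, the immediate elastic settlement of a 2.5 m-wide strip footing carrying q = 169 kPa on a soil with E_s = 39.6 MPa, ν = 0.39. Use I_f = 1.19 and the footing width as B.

S_e ≈ 10.8 mm

Immediate (elastic) settlement: S_e = q·B·(1−ν²)/E_s · I_f.
E_s = 39.6 MPa = 39600 kPa.
S_e = 169 × 2.5 × (1 − 0.39²) / 39600 × 1.19
    = 169 × 2.5 × 0.8479 / 39600 × 1.19
    = 0.01077 m = 10.77 mm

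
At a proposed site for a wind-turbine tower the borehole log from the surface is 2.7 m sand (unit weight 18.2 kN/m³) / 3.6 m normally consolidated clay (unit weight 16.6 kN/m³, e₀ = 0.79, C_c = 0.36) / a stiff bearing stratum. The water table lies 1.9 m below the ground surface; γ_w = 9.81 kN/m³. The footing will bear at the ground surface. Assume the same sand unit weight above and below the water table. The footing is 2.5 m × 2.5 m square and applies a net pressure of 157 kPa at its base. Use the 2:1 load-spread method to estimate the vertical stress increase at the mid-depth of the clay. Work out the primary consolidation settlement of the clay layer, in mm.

S_c ≈ 100 mm

Mid-depth of clay below the ground surface: z = 2.7 + 3.6/2 = 4.5 m.
Total vertical stress at mid-clay: σ_v = 18.2×2.7 + 16.6×1.8 = 79.02 kPa.
Pore pressure: u = 9.81×(4.5 − 1.9) = 25.506 kPa.
Initial effective stress: σ'_0 = σ_v − u = 79.02 − 25.506 = 53.514 kPa.
Stress increase at mid-clay by the 2:1 spreading method:
Δσ = qBL/((B+z)(L+z)) = 157×2.5×2.5/((2.5+4.5)(2.5+4.5)) = 20.026 kPa
Final effective stress: σ'_f = σ'_0 + Δσ = 53.514 + 20.026 = 73.54 kPa.
Normally consolidated clay, so the full stress increment lies on the virgin compression line:
S_c = C_c·H/(1+e₀)·log₁₀(σ'_f/σ'_0) = 0.36×3.6/(1+0.79)×log₁₀(73.54/53.514)
    = 0.72402 × 0.13806 = 0.09996 m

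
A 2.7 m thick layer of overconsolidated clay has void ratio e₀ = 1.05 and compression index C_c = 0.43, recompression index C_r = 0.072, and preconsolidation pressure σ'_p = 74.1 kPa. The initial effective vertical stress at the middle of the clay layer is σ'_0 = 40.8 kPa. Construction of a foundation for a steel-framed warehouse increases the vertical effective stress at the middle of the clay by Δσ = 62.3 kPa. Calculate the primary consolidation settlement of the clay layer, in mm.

S_c ≈ 106 mm

Final effective stress: σ'_f = 40.8 + 62.3 = 103.1 kPa.
σ'_f = 103.1 > σ'_p = 74.1 kPa, so the stress path crosses the preconsolidation pressure — recompression up to σ'_p, then virgin compression beyond:
S_c = H/(1+e₀)·[C_r·log₁₀(σ'_p/σ'_0) + C_c·log₁₀(σ'_f/σ'_p)]
    = 2.7/2.05 × [0.072×log₁₀(74.1/40.8) + 0.43×log₁₀(103.1/74.1)]
    = 1.3171 × [0.018659 + 0.061679] = 0.1058 m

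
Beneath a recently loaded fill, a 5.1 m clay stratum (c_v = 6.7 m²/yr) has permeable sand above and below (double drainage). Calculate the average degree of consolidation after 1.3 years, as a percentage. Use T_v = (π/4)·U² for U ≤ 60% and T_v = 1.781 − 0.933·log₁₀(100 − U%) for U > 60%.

U ≈ 97 %

Drainage path length: H_d = H/2 = 2.55 m (double drainage).
T_v = c_v·t/H_d² = 6.7×1.3/2.55² = 1.3395.
T_v = 1.3395 corresponds to the U > 60% branch:
U = 1 − 10^((1.781 − T_v)/0.933)/100 = 0.9703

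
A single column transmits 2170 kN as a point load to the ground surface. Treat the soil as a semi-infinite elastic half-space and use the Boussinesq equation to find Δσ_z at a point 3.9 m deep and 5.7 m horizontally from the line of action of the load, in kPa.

Δσ_z ≈ 3.91 kPa

Boussinesq vertical stress below a point load on an elastic half-space:
Δσ_z = 3P/(2πz²) · [1 + (r/z)²]^(−5/2)
r/z = 5.7/3.9 = 1.4615; [1+(r/z)²]^(−5/2) = 0.057415.
Δσ_z = 3×2170/(2π×3.9²) × 0.057415 = 68.12 × 0.057415 = 3.911 kPa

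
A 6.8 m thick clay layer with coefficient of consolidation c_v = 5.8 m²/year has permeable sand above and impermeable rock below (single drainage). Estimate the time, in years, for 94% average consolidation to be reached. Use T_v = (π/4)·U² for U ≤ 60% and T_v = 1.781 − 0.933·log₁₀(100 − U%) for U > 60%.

t ≈ 8.41 years

Drainage path length: H_d = H = 6.8 m (single drainage).
U > 60%: T_v = 1.781 − 0.933·log₁₀(100 − 94) = 1.055.
t = T_v·H_d²/c_v = 1.055×6.8²/5.8 = 8.411 years.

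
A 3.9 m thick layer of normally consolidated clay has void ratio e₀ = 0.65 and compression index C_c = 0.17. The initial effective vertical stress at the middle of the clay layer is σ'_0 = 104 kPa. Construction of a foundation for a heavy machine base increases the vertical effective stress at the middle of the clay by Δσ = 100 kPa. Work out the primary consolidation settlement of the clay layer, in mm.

S_c ≈ 118 mm

Final effective stress: σ'_f = σ'_0 + Δσ = 104 + 100 = 204 kPa.
Normally consolidated clay, so the full stress increment lies on the virgin compression line:
S_c = C_c·H/(1+e₀)·log₁₀(σ'_f/σ'_0) = 0.17×3.9/(1+0.65)×log₁₀(204/104)
    = 0.40182 × 0.2926 = 0.1176 m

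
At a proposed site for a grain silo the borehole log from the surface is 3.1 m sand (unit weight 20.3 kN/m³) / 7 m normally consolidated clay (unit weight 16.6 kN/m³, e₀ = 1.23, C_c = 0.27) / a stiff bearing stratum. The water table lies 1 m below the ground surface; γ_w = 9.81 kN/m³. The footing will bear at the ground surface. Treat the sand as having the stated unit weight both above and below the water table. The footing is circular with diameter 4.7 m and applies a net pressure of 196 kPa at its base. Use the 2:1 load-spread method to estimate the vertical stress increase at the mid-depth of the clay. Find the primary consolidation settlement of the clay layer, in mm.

Mid-depth of clay below the ground surface: z = 3.1 + 7/2 = 6.6 m.
Total vertical stress at mid-clay: σ_v = 20.3×3.1 + 16.6×3.5 = 121.03 kPa.
Pore pressure: u = 9.81×(6.6 − 1) = 54.936 kPa.
Initial effective stress: σ'_0 = σ_v − u = 121.03 − 54.936 = 66.094 kPa.
Stress increase at mid-clay by the 2:1 spreading method:
Δσ ≈ qD²/(D+z)² = 196×4.7²/(4.7+6.6)² = 33.907 kPa
Final effective stress: σ'_f = σ'_0 + Δσ = 66.094 + 33.907 = 100 kPa.
Normally consolidated clay, so the full stress increment lies on the virgin compression line:
S_c = C_c·H/(1+e₀)·log₁₀(σ'_f/σ'_0) = 0.27×7/(1+1.23)×log₁₀(100/66.094)
    = 0.84753 × 0.17984 = 0.1524 m

S_c ≈ 152 mm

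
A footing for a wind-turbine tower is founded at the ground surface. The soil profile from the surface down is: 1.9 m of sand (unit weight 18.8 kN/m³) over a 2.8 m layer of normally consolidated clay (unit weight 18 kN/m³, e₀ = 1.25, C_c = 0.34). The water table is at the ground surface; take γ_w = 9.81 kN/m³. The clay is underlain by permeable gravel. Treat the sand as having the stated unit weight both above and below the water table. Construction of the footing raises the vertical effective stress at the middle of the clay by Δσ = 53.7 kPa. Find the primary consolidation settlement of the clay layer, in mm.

Mid-depth of clay below the ground surface: z = 1.9 + 2.8/2 = 3.3 m.
Total vertical stress at mid-clay: σ_v = 18.8×1.9 + 18×1.4 = 60.92 kPa.
Pore pressure: u = 9.81×(3.3 − 0) = 32.373 kPa.
Initial effective stress: σ'_0 = σ_v − u = 60.92 − 32.373 = 28.547 kPa.
Final effective stress: σ'_f = σ'_0 + Δσ = 28.547 + 53.7 = 82.247 kPa.
Normally consolidated clay, so the full stress increment lies on the virgin compression line:
S_c = C_c·H/(1+e₀)·log₁₀(σ'_f/σ'_0) = 0.34×2.8/(1+1.25)×log₁₀(82.247/28.547)
    = 0.42311 × 0.45956 = 0.1944 m

S_c ≈ 194 mm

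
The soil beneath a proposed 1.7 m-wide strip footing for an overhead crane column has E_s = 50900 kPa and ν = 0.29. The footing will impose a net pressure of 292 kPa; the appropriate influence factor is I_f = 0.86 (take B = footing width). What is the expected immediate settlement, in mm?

S_e ≈ 7.68 mm

Immediate (elastic) settlement: S_e = q·B·(1−ν²)/E_s · I_f.
S_e = 292 × 1.7 × (1 − 0.29²) / 50900 × 0.86
    = 292 × 1.7 × 0.9159 / 50900 × 0.86
    = 0.007682 m = 7.682 mm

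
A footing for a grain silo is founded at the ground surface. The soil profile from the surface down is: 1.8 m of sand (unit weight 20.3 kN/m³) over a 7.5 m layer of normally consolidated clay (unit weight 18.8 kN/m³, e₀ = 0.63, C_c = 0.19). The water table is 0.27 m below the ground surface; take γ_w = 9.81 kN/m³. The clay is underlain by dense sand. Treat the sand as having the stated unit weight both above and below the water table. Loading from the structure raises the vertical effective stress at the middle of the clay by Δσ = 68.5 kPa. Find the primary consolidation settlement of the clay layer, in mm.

S_c ≈ 306 mm

Mid-depth of clay below the ground surface: z = 1.8 + 7.5/2 = 5.55 m.
Total vertical stress at mid-clay: σ_v = 20.3×1.8 + 18.8×3.75 = 107.04 kPa.
Pore pressure: u = 9.81×(5.55 − 0.27) = 51.797 kPa.
Initial effective stress: σ'_0 = σ_v − u = 107.04 − 51.797 = 55.243 kPa.
Final effective stress: σ'_f = σ'_0 + Δσ = 55.243 + 68.5 = 123.74 kPa.
Normally consolidated clay, so the full stress increment lies on the virgin compression line:
S_c = C_c·H/(1+e₀)·log₁₀(σ'_f/σ'_0) = 0.19×7.5/(1+0.63)×log₁₀(123.74/55.243)
    = 0.87423 × 0.35023 = 0.3062 m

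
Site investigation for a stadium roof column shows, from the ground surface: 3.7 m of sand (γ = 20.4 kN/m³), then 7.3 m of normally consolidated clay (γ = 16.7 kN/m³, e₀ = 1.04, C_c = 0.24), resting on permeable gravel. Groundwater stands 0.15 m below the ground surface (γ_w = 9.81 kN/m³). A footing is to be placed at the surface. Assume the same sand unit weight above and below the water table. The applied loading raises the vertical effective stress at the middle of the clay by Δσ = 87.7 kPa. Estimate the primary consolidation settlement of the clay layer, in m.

Mid-depth of clay below the ground surface: z = 3.7 + 7.3/2 = 7.35 m.
Total vertical stress at mid-clay: σ_v = 20.4×3.7 + 16.7×3.65 = 136.44 kPa.
Pore pressure: u = 9.81×(7.35 − 0.15) = 70.632 kPa.
Initial effective stress: σ'_0 = σ_v − u = 136.44 − 70.632 = 65.808 kPa.
Final effective stress: σ'_f = σ'_0 + Δσ = 65.808 + 87.7 = 153.51 kPa.
Normally consolidated clay, so the full stress increment lies on the virgin compression line:
S_c = C_c·H/(1+e₀)·log₁₀(σ'_f/σ'_0) = 0.24×7.3/(1+1.04)×log₁₀(153.51/65.808)
    = 0.85882 × 0.36786 = 0.3159 m

S_c ≈ 0.316 m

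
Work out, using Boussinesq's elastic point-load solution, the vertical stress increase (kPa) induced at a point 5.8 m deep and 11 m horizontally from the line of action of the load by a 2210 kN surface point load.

Δσ_z ≈ 0.692 kPa

Boussinesq vertical stress below a point load on an elastic half-space:
Δσ_z = 3P/(2πz²) · [1 + (r/z)²]^(−5/2)
r/z = 11/5.8 = 1.8966; [1+(r/z)²]^(−5/2) = 0.022072.
Δσ_z = 3×2210/(2π×5.8²) × 0.022072 = 31.367 × 0.022072 = 0.6923 kPa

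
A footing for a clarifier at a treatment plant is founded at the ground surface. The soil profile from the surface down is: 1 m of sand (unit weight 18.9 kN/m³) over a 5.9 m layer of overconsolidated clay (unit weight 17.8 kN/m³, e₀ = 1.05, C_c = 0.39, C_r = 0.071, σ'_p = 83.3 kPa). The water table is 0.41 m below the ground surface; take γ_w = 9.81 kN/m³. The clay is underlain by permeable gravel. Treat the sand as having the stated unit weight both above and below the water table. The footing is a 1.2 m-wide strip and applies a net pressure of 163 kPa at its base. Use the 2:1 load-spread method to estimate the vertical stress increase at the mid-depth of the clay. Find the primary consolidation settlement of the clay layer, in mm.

Mid-depth of clay below the ground surface: z = 1 + 5.9/2 = 3.95 m.
Total vertical stress at mid-clay: σ_v = 18.9×1 + 17.8×2.95 = 71.41 kPa.
Pore pressure: u = 9.81×(3.95 − 0.41) = 34.727 kPa.
Initial effective stress: σ'_0 = σ_v − u = 71.41 − 34.727 = 36.683 kPa.
Stress increase at mid-clay by the 2:1 spreading method:
Δσ = qB/(B+z) = 163×1.2/(1.2+3.95) = 37.981 kPa
Final effective stress: σ'_f = 36.683 + 37.981 = 74.664 kPa.
σ'_f = 74.664 ≤ σ'_p = 83.3 kPa, so the clay remains overconsolidated and only the recompression index applies:
S_c = C_r·H/(1+e₀)·log₁₀(σ'_f/σ'_0) = 0.071×5.9/2.05×log₁₀(74.664/36.683)
    = 0.20434 × 0.30865 = 0.06307 m

S_c ≈ 63.1 mm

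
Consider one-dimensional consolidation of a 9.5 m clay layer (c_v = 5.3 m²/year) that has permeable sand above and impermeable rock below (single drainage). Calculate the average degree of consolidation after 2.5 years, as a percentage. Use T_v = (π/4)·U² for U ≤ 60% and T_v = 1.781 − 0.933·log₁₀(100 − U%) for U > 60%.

U ≈ 43.2 %

Drainage path length: H_d = H = 9.5 m (single drainage).
T_v = c_v·t/H_d² = 5.3×2.5/9.5² = 0.14681.
T_v = 0.14681 corresponds to the U ≤ 60% branch:
U = √(4T_v/π) = 0.4323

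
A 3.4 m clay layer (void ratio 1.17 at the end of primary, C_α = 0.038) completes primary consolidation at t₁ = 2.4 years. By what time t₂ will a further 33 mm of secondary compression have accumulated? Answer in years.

S_s = C_α·H/(1+e_p)·log₁₀(t₂/t₁) ⇒ log₁₀(t₂/t₁) = S_s·(1+e_p)/(C_α·H).
log₁₀(t₂/t₁) = 0.033 × (1+1.17) / (0.038×3.4) = 0.5543
t₂ = t₁ × 10^0.5543 = 2.4 × 3.583 = 8.599 years

t₂ ≈ 8.6 years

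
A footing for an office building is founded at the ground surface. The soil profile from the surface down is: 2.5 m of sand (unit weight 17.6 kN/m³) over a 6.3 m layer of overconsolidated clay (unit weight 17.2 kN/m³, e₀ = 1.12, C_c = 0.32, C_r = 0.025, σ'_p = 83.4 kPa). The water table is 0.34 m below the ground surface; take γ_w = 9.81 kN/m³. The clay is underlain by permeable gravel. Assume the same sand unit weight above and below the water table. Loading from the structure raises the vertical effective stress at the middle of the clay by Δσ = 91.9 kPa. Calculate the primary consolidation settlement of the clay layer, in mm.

S_c ≈ 227 mm

Mid-depth of clay below the ground surface: z = 2.5 + 6.3/2 = 5.65 m.
Total vertical stress at mid-clay: σ_v = 17.6×2.5 + 17.2×3.15 = 98.18 kPa.
Pore pressure: u = 9.81×(5.65 − 0.34) = 52.091 kPa.
Initial effective stress: σ'_0 = σ_v − u = 98.18 − 52.091 = 46.089 kPa.
Final effective stress: σ'_f = 46.089 + 91.9 = 137.99 kPa.
σ'_f = 137.99 > σ'_p = 83.4 kPa, so the stress path crosses the preconsolidation pressure — recompression up to σ'_p, then virgin compression beyond:
S_c = H/(1+e₀)·[C_r·log₁₀(σ'_p/σ'_0) + C_c·log₁₀(σ'_f/σ'_p)]
    = 6.3/2.12 × [0.025×log₁₀(83.4/46.089) + 0.32×log₁₀(137.99/83.4)]
    = 2.9717 × [0.0064392 + 0.069978] = 0.2271 m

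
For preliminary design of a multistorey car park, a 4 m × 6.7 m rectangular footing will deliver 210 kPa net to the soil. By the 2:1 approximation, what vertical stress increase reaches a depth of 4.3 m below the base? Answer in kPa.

Δσ_z ≈ 61.6 kPa

By the 2:1 method the load spreads at 1 horizontal : 2 vertical, so at depth z the loaded area has grown by z in each plan dimension:
Δσ = qBL/((B+z)(L+z)) = 210×4×6.7/((4+4.3)(6.7+4.3)) = 61.643 kPa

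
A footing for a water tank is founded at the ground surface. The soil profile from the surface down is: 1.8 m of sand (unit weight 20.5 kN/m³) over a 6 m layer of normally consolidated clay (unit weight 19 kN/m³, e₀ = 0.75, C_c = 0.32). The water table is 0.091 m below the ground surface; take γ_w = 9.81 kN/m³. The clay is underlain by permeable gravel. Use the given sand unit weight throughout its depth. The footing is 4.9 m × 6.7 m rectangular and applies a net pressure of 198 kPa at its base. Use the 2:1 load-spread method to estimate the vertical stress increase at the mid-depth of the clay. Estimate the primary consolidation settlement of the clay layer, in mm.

Mid-depth of clay below the ground surface: z = 1.8 + 6/2 = 4.8 m.
Total vertical stress at mid-clay: σ_v = 20.5×1.8 + 19×3 = 93.9 kPa.
Pore pressure: u = 9.81×(4.8 − 0.091) = 46.195 kPa.
Initial effective stress: σ'_0 = σ_v − u = 93.9 − 46.195 = 47.705 kPa.
Stress increase at mid-clay by the 2:1 spreading method:
Δσ = qBL/((B+z)(L+z)) = 198×4.9×6.7/((4.9+4.8)(6.7+4.8)) = 58.273 kPa
Final effective stress: σ'_f = σ'_0 + Δσ = 47.705 + 58.273 = 105.98 kPa.
Normally consolidated clay, so the full stress increment lies on the virgin compression line:
S_c = C_c·H/(1+e₀)·log₁₀(σ'_f/σ'_0) = 0.32×6/(1+0.75)×log₁₀(105.98/47.705)
    = 1.0971 × 0.34666 = 0.3803 m

S_c ≈ 380 mm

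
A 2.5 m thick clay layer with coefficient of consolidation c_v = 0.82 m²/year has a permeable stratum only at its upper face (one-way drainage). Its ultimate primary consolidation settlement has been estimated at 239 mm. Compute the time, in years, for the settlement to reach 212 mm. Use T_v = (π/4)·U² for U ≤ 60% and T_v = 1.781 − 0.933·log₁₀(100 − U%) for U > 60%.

Drainage path length: H_d = H = 2.5 m (single drainage).
U = S(t)/S_ult = 212/239 = 0.887.
U > 60%: T_v = 1.781 − 0.933·log₁₀(100 − 88.703) = 0.79858.
t = T_v·H_d²/c_v = 0.79858×2.5²/0.82 = 6.087 years.

t ≈ 6.09 years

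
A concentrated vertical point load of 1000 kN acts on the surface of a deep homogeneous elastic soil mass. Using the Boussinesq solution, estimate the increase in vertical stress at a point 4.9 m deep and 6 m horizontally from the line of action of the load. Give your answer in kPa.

Δσ_z ≈ 2.01 kPa

Boussinesq vertical stress below a point load on an elastic half-space:
Δσ_z = 3P/(2πz²) · [1 + (r/z)²]^(−5/2)
r/z = 6/4.9 = 1.2245; [1+(r/z)²]^(−5/2) = 0.10126.
Δσ_z = 3×1000/(2π×4.9²) × 0.10126 = 19.886 × 0.10126 = 2.014 kPa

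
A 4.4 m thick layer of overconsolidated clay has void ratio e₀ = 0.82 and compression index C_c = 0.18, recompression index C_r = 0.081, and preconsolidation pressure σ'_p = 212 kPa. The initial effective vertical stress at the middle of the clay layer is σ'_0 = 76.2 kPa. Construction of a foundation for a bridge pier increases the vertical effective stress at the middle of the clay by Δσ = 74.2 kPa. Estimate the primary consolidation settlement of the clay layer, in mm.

S_c ≈ 57.8 mm

Final effective stress: σ'_f = 76.2 + 74.2 = 150.4 kPa.
σ'_f = 150.4 ≤ σ'_p = 212 kPa, so the clay remains overconsolidated and only the recompression index applies:
S_c = C_r·H/(1+e₀)·log₁₀(σ'_f/σ'_0) = 0.081×4.4/1.82×log₁₀(150.4/76.2)
    = 0.19583 × 0.29529 = 0.05783 m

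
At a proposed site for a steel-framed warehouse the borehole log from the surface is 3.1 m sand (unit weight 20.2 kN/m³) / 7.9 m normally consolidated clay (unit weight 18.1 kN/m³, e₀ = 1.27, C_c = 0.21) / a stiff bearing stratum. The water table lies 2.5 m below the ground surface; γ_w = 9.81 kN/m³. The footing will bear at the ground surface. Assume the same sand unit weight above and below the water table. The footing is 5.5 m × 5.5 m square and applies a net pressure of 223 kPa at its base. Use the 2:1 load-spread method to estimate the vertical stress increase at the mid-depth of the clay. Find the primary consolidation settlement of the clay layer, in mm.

Mid-depth of clay below the ground surface: z = 3.1 + 7.9/2 = 7.05 m.
Total vertical stress at mid-clay: σ_v = 20.2×3.1 + 18.1×3.95 = 134.12 kPa.
Pore pressure: u = 9.81×(7.05 − 2.5) = 44.636 kPa.
Initial effective stress: σ'_0 = σ_v − u = 134.12 − 44.636 = 89.484 kPa.
Stress increase at mid-clay by the 2:1 spreading method:
Δσ = qBL/((B+z)(L+z)) = 223×5.5×5.5/((5.5+7.05)(5.5+7.05)) = 42.829 kPa
Final effective stress: σ'_f = σ'_0 + Δσ = 89.484 + 42.829 = 132.31 kPa.
Normally consolidated clay, so the full stress increment lies on the virgin compression line:
S_c = C_c·H/(1+e₀)·log₁₀(σ'_f/σ'_0) = 0.21×7.9/(1+1.27)×log₁₀(132.31/89.484)
    = 0.73084 × 0.16985 = 0.1241 m

S_c ≈ 124 mm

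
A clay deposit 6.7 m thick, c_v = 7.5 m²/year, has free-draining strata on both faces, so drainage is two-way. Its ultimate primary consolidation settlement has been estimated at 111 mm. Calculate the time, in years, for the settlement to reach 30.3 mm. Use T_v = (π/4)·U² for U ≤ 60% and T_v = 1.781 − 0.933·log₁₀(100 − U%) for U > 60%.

Drainage path length: H_d = H/2 = 3.35 m (double drainage).
U = S(t)/S_ult = 30.3/111 = 0.273.
U ≤ 60%: T_v = (π/4)·U² = (π/4)×0.27297² = 0.058523.
t = T_v·H_d²/c_v = 0.058523×3.35²/7.5 = 0.08757 years.

t ≈ 0.0876 years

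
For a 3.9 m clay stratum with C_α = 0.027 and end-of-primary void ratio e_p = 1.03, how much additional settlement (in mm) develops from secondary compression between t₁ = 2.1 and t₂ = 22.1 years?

S_s ≈ 53 mm

Secondary compression: S_s = C_α·H/(1+e_p)·log₁₀(t₂/t₁)
S_s = 0.027×3.9/(1+1.03)×log₁₀(22.1/2.1)
    = 0.05187 × 1.022 = 0.05302 m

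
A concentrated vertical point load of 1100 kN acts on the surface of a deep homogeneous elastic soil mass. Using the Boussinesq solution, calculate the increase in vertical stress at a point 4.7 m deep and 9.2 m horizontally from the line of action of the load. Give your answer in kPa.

Δσ_z ≈ 0.463 kPa

Boussinesq vertical stress below a point load on an elastic half-space:
Δσ_z = 3P/(2πz²) · [1 + (r/z)²]^(−5/2)
r/z = 9.2/4.7 = 1.9574; [1+(r/z)²]^(−5/2) = 0.019488.
Δσ_z = 3×1100/(2π×4.7²) × 0.019488 = 23.776 × 0.019488 = 0.4633 kPa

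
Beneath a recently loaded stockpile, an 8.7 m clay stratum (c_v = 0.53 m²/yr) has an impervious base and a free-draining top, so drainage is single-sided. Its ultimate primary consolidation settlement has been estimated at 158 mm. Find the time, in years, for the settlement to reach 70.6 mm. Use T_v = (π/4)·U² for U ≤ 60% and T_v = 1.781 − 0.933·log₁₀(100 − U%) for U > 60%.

Drainage path length: H_d = H = 8.7 m (single drainage).
U = S(t)/S_ult = 70.6/158 = 0.4468.
U ≤ 60%: T_v = (π/4)·U² = (π/4)×0.44684² = 0.15681.
t = T_v·H_d²/c_v = 0.15681×8.7²/0.53 = 22.39 years.

t ≈ 22.4 years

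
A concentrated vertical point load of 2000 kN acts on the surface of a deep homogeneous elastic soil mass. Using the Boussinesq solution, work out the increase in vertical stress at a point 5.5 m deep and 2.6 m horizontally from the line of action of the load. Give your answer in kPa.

Δσ_z ≈ 19.1 kPa

Boussinesq vertical stress below a point load on an elastic half-space:
Δσ_z = 3P/(2πz²) · [1 + (r/z)²]^(−5/2)
r/z = 2.6/5.5 = 0.47273; [1+(r/z)²]^(−5/2) = 0.60397.
Δσ_z = 3×2000/(2π×5.5²) × 0.60397 = 31.568 × 0.60397 = 19.07 kPa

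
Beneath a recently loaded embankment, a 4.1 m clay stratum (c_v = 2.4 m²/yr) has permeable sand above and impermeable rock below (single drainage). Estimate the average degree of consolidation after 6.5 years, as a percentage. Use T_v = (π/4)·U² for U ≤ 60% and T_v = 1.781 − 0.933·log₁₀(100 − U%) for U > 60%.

U ≈ 91.8 %

Drainage path length: H_d = H = 4.1 m (single drainage).
T_v = c_v·t/H_d² = 2.4×6.5/4.1² = 0.92802.
T_v = 0.92802 corresponds to the U > 60% branch:
U = 1 − 10^((1.781 − T_v)/0.933)/100 = 0.9179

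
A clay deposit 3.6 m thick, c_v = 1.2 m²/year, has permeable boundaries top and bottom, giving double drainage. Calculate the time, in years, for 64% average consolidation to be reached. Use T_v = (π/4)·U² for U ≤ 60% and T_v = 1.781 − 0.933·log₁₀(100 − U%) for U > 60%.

t ≈ 0.888 years

Drainage path length: H_d = H/2 = 1.8 m (double drainage).
U > 60%: T_v = 1.781 − 0.933·log₁₀(100 − 64) = 0.32897.
t = T_v·H_d²/c_v = 0.32897×1.8²/1.2 = 0.8882 years.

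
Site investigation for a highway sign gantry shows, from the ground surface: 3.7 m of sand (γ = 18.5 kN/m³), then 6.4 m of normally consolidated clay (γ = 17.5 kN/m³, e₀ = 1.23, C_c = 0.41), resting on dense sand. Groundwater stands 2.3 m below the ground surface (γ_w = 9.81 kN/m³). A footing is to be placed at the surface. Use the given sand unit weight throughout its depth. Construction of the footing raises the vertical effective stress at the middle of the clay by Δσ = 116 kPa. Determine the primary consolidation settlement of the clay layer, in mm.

Mid-depth of clay below the ground surface: z = 3.7 + 6.4/2 = 6.9 m.
Total vertical stress at mid-clay: σ_v = 18.5×3.7 + 17.5×3.2 = 124.45 kPa.
Pore pressure: u = 9.81×(6.9 − 2.3) = 45.126 kPa.
Initial effective stress: σ'_0 = σ_v − u = 124.45 − 45.126 = 79.324 kPa.
Final effective stress: σ'_f = σ'_0 + Δσ = 79.324 + 116 = 195.32 kPa.
Normally consolidated clay, so the full stress increment lies on the virgin compression line:
S_c = C_c·H/(1+e₀)·log₁₀(σ'_f/σ'_0) = 0.41×6.4/(1+1.23)×log₁₀(195.32/79.324)
    = 1.1767 × 0.39134 = 0.4605 m

S_c ≈ 460 mm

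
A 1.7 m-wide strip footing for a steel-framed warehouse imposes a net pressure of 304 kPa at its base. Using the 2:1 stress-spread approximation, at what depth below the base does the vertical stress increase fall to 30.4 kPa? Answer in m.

2:1 spreading — at depth z the loaded area has grown by z in each plan dimension:
qB/(B+z) = Δσ_z ⇒ z = qB/Δσ_z − B = 304×1.7/30.4 − 1.7 = 15.3 m

z ≈ 15.3 m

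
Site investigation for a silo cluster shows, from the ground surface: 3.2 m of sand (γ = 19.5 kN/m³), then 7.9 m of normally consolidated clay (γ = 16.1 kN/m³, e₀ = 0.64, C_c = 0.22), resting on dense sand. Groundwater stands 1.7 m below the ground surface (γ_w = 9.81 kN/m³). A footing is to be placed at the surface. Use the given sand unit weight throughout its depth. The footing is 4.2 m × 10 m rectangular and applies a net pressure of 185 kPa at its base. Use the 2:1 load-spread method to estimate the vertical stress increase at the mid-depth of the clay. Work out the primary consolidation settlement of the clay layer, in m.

Mid-depth of clay below the ground surface: z = 3.2 + 7.9/2 = 7.15 m.
Total vertical stress at mid-clay: σ_v = 19.5×3.2 + 16.1×3.95 = 126 kPa.
Pore pressure: u = 9.81×(7.15 − 1.7) = 53.465 kPa.
Initial effective stress: σ'_0 = σ_v − u = 126 − 53.465 = 72.535 kPa.
Stress increase at mid-clay by the 2:1 spreading method:
Δσ = qBL/((B+z)(L+z)) = 185×4.2×10/((4.2+7.15)(10+7.15)) = 39.917 kPa
Final effective stress: σ'_f = σ'_0 + Δσ = 72.535 + 39.917 = 112.45 kPa.
Normally consolidated clay, so the full stress increment lies on the virgin compression line:
S_c = C_c·H/(1+e₀)·log₁₀(σ'_f/σ'_0) = 0.22×7.9/(1+0.64)×log₁₀(112.45/72.535)
    = 1.0598 × 0.19041 = 0.2018 m

S_c ≈ 0.202 m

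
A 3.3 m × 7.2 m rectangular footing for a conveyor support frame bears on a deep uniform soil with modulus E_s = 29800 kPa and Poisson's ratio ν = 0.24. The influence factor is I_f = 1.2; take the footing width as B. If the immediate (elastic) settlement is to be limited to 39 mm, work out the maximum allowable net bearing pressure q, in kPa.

q ≈ 311 kPa

S_e = q·B·(1−ν²)/E_s · I_f  ⇒  q = S_e·E_s / (B·(1−ν²)·I_f).
q = 0.039 × 29800 / (3.3 × 0.9424 × 1.2) = 311.4 kPa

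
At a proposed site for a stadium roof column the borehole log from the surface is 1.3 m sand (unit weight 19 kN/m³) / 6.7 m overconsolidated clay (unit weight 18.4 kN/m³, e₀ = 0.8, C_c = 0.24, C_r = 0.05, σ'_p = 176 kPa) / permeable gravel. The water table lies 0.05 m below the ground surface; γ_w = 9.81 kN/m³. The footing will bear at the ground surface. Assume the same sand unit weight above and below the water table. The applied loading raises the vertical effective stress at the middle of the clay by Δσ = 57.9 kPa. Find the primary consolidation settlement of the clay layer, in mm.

S_c ≈ 70.9 mm

Mid-depth of clay below the ground surface: z = 1.3 + 6.7/2 = 4.65 m.
Total vertical stress at mid-clay: σ_v = 19×1.3 + 18.4×3.35 = 86.34 kPa.
Pore pressure: u = 9.81×(4.65 − 0.05) = 45.126 kPa.
Initial effective stress: σ'_0 = σ_v − u = 86.34 − 45.126 = 41.214 kPa.
Final effective stress: σ'_f = 41.214 + 57.9 = 99.114 kPa.
σ'_f = 99.114 ≤ σ'_p = 176 kPa, so the clay remains overconsolidated and only the recompression index applies:
S_c = C_r·H/(1+e₀)·log₁₀(σ'_f/σ'_0) = 0.05×6.7/1.8×log₁₀(99.114/41.214)
    = 0.18611 × 0.38109 = 0.07092 m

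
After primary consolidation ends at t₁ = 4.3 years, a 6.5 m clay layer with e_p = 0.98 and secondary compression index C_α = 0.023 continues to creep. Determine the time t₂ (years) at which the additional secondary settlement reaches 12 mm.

S_s = C_α·H/(1+e_p)·log₁₀(t₂/t₁) ⇒ log₁₀(t₂/t₁) = S_s·(1+e_p)/(C_α·H).
log₁₀(t₂/t₁) = 0.012 × (1+0.98) / (0.023×6.5) = 0.1589
t₂ = t₁ × 10^0.1589 = 4.3 × 1.442 = 6.2 years

t₂ ≈ 6.2 years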